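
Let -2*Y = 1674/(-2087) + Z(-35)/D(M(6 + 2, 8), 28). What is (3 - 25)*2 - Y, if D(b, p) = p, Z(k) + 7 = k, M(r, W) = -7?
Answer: -376921/8348 ≈ -45.151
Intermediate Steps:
Z(k) = -7 + k
Y = 9609/8348 (Y = -(1674/(-2087) + (-7 - 35)/28)/2 = -(1674*(-1/2087) - 42*1/28)/2 = -(-1674/2087 - 3/2)/2 = -½*(-9609/4174) = 9609/8348 ≈ 1.1511)
(3 - 25)*2 - Y = (3 - 25)*2 - 1*9609/8348 = -22*2 - 9609/8348 = -44 - 9609/8348 = -376921/8348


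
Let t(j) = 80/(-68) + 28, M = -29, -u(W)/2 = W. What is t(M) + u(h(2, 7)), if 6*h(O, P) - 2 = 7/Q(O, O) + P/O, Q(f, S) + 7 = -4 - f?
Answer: 11125/442 ≈ 25.170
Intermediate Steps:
Q(f, S) = -11 - f (Q(f, S) = -7 + (-4 - f) = -11 - f)
h(O, P) = ⅓ + 7/(6*(-11 - O)) + P/(6*O) (h(O, P) = ⅓ + (7/(-11 - O) + P/O)/6 = ⅓ + (7/(6*(-11 - O)) + P/(6*O)) = ⅓ + 7/(6*(-11 - O)) + P/(6*O))
u(W) = -2*W
t(j) = 456/17 (t(j) = 80*(-1/68) + 28 = -20/17 + 28 = 456/17)
t(M) + u(h(2, 7)) = 456/17 - (-7*2 + 7*(11 + 2) + 2*2*(11 + 2))/(3*2*(11 + 2)) = 456/17 - (-14 + 7*13 + 2*2*13)/(3*2*13) = 456/17 - (-14 + 91 + 52)/(3*2*13) = 456/17 - 129/(3*2*13) = 456/17 - 2*43/52 = 456/17 - 43/26 = 11125/442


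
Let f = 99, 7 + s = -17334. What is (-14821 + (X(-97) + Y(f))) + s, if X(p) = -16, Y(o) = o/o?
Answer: -32177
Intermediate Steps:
s = -17341 (s = -7 - 17334 = -17341)
Y(o) = 1
(-14821 + (X(-97) + Y(f))) + s = (-14821 + (-16 + 1)) - 17341 = (-14821 - 15) - 17341 = -14836 - 17341 = -32177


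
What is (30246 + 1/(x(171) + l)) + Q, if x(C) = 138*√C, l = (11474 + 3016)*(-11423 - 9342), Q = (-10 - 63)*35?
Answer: 6055345675487102069/218675586850884 - √19/218675586850884 ≈ 27691.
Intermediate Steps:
Q = -2555 (Q = -73*35 = -2555)
l = -300884850 (l = 14490*(-20765) = -300884850)
(30246 + 1/(x(171) + l)) + Q = (30246 + 1/(138*√171 - 300884850)) - 2555 = (30246 + 1/(138*(3*√19) - 300884850)) - 2555 = (30246 + 1/(414*√19 - 300884850)) - 2555 = (30246 + 1/(-300884850 + 414*√19)) - 2555 = 27691 + 1/(-300884850 + 414*√19)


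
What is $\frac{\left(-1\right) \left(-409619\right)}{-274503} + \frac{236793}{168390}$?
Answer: $- \frac{147235353}{1711983710} \approx -0.086003$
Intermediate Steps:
$\frac{\left(-1\right) \left(-409619\right)}{-274503} + \frac{236793}{168390} = 409619 \left(- \frac{1}{274503}\right) + 236793 \cdot \frac{1}{168390} = - \frac{409619}{274503} + \frac{78931}{56130} = - \frac{147235353}{1711983710}$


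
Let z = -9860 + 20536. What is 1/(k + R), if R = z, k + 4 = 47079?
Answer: 1/57751 ≈ 1.7316e-5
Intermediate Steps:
k = 47075 (k = -4 + 47079 = 47075)
z = 10676
R = 10676
1/(k + R) = 1/(47075 + 10676) = 1/57751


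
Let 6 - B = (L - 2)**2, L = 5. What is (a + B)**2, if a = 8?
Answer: 25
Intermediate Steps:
B = -3 (B = 6 - (5 - 2)**2 = 6 - 1*3**2 = 6 - 1*9 = 6 - 9 = -3)
(a + B)**2 = (8 - 3)**2 = 5**2 = 25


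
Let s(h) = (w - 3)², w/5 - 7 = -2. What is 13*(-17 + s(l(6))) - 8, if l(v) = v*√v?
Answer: 6063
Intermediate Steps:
w = 25 (w = 35 + 5*(-2) = 35 - 10 = 25)
l(v) = v^(3/2)
s(h) = 484 (s(h) = (25 - 3)² = 22² = 484)
13*(-17 + s(l(6))) - 8 = 13*(-17 + 484) - 8 = 13*467 - 8 = 6071 - 8 = 6063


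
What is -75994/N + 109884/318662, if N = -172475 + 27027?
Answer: 10049702015/11587187644 ≈ 0.86731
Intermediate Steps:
N = -145448
-75994/N + 109884/318662 = -75994/(-145448) + 109884/318662 = -75994*(-1/145448) + 109884*(1/318662) = 37997/72724 + 54942/159331 = 10049702015/11587187644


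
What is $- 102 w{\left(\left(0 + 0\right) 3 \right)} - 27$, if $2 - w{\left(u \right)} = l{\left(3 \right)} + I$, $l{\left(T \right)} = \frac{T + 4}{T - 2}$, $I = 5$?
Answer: $993$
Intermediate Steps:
$l{\left(T \right)} = \frac{4 + T}{-2 + T}$
$w{\left(u \right)} = -10$ ($w{\left(u \right)} = 2 - \left(\frac{4 + 3}{-2 + 3} + 5\right) = 2 - \left(1^{-1} \cdot 7 + 5\right) = 2 - \left(1 \cdot 7 + 5\right) = 2 - \left(7 + 5\right) = 2 - 12 = -10$)
$- 102 w{\left(\left(0 + 0\right) 3 \right)} - 27 = \left(-102\right) \left(-10\right) - 27 = 1020 - 27 = 993$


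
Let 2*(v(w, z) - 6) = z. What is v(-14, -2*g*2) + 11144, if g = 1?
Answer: 11148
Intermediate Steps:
v(w, z) = 6 + z/2
v(-14, -2*g*2) + 11144 = (6 + (-2*1*2)/2) + 11144 = (6 + (-2*2)/2) + 11144 = (6 + (½)*(-4)) + 11144 = (6 - 2) + 11144 = 4 + 11144 = 11148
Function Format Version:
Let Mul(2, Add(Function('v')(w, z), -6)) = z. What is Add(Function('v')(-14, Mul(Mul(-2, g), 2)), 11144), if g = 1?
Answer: 11148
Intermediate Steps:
Function('v')(w, z) = Add(6, Mul(Rational(1, 2), z))
Add(Function('v')(-14, Mul(Mul(-2, g), 2)), 11144) = Add(Add(6, Mul(Rational(1, 2), Mul(Mul(-2, 1), 2))), 11144) = Add(Add(6, Mul(Rational(1, 2), Mul(-2, 2))), 11144) = Add(Add(6, Mul(Rational(1, 2), -4)), 11144) = Add(Add(6, -2), 11144) = Add(4, 11144) = 11148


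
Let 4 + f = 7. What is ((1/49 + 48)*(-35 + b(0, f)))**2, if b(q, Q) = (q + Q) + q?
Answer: 5669487616/2401 ≈ 2.3613e+6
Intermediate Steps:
f = 3 (f = -4 + 7 = 3)
b(q, Q) = Q + 2*q (b(q, Q) = (Q + q) + q = Q + 2*q)
((1/49 + 48)*(-35 + b(0, f)))**2 = ((1/49 + 48)*(-35 + (3 + 2*0)))**2 = ((1/49 + 48)*(-35 + (3 + 0)))**2 = (2353*(-35 + 3)/49)**2 = ((2353/49)*(-32))**2 = (-75296/49)**2 = 5669487616/2401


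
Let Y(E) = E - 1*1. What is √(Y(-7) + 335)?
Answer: √327 ≈ 18.083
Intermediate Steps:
Y(E) = -1 + E (Y(E) = E - 1 = -1 + E)
√(Y(-7) + 335) = √((-1 - 7) + 335) = √(-8 + 335) = √327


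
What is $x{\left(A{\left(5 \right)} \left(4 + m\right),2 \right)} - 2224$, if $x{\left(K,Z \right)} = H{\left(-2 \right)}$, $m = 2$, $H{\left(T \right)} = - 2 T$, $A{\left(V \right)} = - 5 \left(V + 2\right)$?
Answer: $-2220$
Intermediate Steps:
$A{\left(V \right)} = -10 - 5 V$ ($A{\left(V \right)} = - 5 \left(2 + V\right) = -10 - 5 V$)
$x{\left(K,Z \right)} = 4$ ($x{\left(K,Z \right)} = \left(-2\right) \left(-2\right) = 4$)
$x{\left(A{\left(5 \right)} \left(4 + m\right),2 \right)} - 2224 = 4 - 2224 = -2220$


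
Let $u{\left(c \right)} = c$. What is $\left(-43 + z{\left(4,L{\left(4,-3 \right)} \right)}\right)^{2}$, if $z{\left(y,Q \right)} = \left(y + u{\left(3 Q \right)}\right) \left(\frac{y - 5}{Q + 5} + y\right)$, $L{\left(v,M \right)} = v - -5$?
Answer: $\frac{1216609}{196} \approx 6207.2$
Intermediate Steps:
$L{\left(v,M \right)} = 5 + v$ ($L{\left(v,M \right)} = v + 5 = 5 + v$)
$z{\left(y,Q \right)} = \left(y + 3 Q\right) \left(y + \frac{-5 + y}{5 + Q}\right)$ ($z{\left(y,Q \right)} = \left(y + 3 Q\right) \left(\frac{y - 5}{Q + 5} + y\right) = \left(y + 3 Q\right) \left(\frac{-5 + y}{5 + Q} + y\right) = \left(y + 3 Q\right) \left(y + \frac{-5 + y}{5 + Q}\right)$)
$\left(-43 + z{\left(4,L{\left(4,-3 \right)} \right)}\right)^{2} = \left(-43 + \frac{- 15 \left(5 + 4\right) - 20 + 6 \cdot 4^{2} + \left(5 + 4\right) 4^{2} + 3 \cdot 4 \left(5 + 4\right)^{2} + 18 \left(5 + 4\right) 4}{5 + \left(5 + 4\right)}\right)^{2} = \left(-43 + \frac{\left(-15\right) 9 - 20 + 6 \cdot 16 + 9 \cdot 16 + 3 \cdot 4 \cdot 9^{2} + 18 \cdot 9 \cdot 4}{5 + 9}\right)^{2} = \left(-43 + \frac{-135 - 20 + 96 + 144 + 3 \cdot 4 \cdot 81 + 648}{14}\right)^{2} = \left(-43 + \frac{-135 - 20 + 96 + 144 + 972 + 648}{14}\right)^{2} = \left(-43 + \frac{1}{14} \cdot 1705\right)^{2} = \left(-43 + \frac{1705}{14}\right)^{2} = \left(\frac{1103}{14}\right)^{2} = \frac{1216609}{196}$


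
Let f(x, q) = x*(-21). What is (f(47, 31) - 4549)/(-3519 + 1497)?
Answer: 2768/1011 ≈ 2.7379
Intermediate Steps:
f(x, q) = -21*x
(f(47, 31) - 4549)/(-3519 + 1497) = (-21*47 - 4549)/(-3519 + 1497) = (-987 - 4549)/(-2022) = -5536*(-1/2022) = 2768/1011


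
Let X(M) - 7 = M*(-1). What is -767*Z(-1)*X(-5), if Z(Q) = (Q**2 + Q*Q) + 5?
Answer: -64428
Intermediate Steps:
X(M) = 7 - M (X(M) = 7 + M*(-1) = 7 - M)
Z(Q) = 5 + 2*Q**2 (Z(Q) = (Q**2 + Q**2) + 5 = 2*Q**2 + 5 = 5 + 2*Q**2)
-767*Z(-1)*X(-5) = -767*(5 + 2*(-1)**2)*(7 - 1*(-5)) = -767*(5 + 2*1)*(7 + 5) = -767*(5 + 2)*12 = -5369*12 = -767*84 = -64428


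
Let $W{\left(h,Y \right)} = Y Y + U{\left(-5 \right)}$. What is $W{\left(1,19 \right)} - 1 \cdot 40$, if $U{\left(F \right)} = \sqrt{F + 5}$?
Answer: $321$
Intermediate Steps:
$U{\left(F \right)} = \sqrt{5 + F}$
$W{\left(h,Y \right)} = Y^{2}$ ($W{\left(h,Y \right)} = Y Y + \sqrt{5 - 5} = Y^{2} + \sqrt{0} = Y^{2} + 0 = Y^{2}$)
$W{\left(1,19 \right)} - 1 \cdot 40 = 19^{2} - 1 \cdot 40 = 361 - 40 = 321$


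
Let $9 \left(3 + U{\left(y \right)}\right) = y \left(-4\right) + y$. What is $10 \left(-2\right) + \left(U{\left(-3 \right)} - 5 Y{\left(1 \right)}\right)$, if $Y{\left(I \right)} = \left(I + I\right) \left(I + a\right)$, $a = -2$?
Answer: $-12$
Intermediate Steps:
$U{\left(y \right)} = -3 - \frac{y}{3}$ ($U{\left(y \right)} = -3 + \frac{y \left(-4\right) + y}{9} = -3 + \frac{- 4 y + y}{9} = -3 + \frac{\left(-3\right) y}{9} = -3 - \frac{y}{3}$)
$Y{\left(I \right)} = 2 I \left(-2 + I\right)$ ($Y{\left(I \right)} = \left(I + I\right) \left(I - 2\right) = 2 I \left(-2 + I\right)$)
$10 \left(-2\right) + \left(U{\left(-3 \right)} - 5 Y{\left(1 \right)}\right) = 10 \left(-2\right) - \left(2 + 5 \cdot 2 \cdot 1 \left(-2 + 1\right)\right) = -20 + \left(\left(-3 + 1\right) - 5 \cdot 2 \cdot 1 \left(-1\right)\right) = -20 - -8 = -20 + \left(-2 + 10\right) = -20 + 8 = -12$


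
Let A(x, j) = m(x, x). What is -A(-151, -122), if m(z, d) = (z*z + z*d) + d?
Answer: -45451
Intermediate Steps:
m(z, d) = d + z² + d*z (m(z, d) = (z² + d*z) + d = d + z² + d*z)
A(x, j) = x + 2*x² (A(x, j) = x + x² + x*x = x + x² + x² = x + 2*x²)
-A(-151, -122) = -(-151)*(1 + 2*(-151)) = -(-151)*(1 - 302) = -(-151)*(-301) = -1*45451 = -45451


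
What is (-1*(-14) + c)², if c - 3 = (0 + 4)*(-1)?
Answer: 169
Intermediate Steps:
c = -1 (c = 3 + (0 + 4)*(-1) = 3 + 4*(-1) = 3 - 4 = -1)
(-1*(-14) + c)² = (-1*(-14) - 1)² = (14 - 1)² = 13² = 169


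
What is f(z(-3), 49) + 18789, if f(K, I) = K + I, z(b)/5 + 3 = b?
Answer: 18808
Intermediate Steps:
z(b) = -15 + 5*b
f(K, I) = I + K
f(z(-3), 49) + 18789 = (49 + (-15 + 5*(-3))) + 18789 = (49 + (-15 - 15)) + 18789 = (49 - 30) + 18789 = 19 + 18789 = 18808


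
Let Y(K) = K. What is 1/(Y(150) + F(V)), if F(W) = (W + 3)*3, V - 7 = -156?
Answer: -1/288 ≈ -0.0034722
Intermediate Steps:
V = -149 (V = 7 - 156 = -149)
F(W) = 9 + 3*W (F(W) = (3 + W)*3 = 9 + 3*W)
1/(Y(150) + F(V)) = 1/(150 + (9 + 3*(-149))) = 1/(150 + (9 - 447)) = 1/(150 - 438) = 1/(-288) = -1/288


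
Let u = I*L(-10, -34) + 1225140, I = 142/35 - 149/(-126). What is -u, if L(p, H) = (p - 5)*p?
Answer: -25744445/21 ≈ -1.2259e+6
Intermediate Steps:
I = 3301/630 (I = 142*(1/35) - 149*(-1/126) = 142/35 + 149/126 = 3301/630 ≈ 5.2397)
L(p, H) = p*(-5 + p) (L(p, H) = (-5 + p)*p = p*(-5 + p))
u = 25744445/21 (u = 3301*(-10*(-5 - 10))/630 + 1225140 = 3301*(-10*(-15))/630 + 1225140 = (3301/630)*150 + 1225140 = 16505/21 + 1225140 = 25744445/21 ≈ 1.2259e+6)
-u = -1*25744445/21 = -25744445/21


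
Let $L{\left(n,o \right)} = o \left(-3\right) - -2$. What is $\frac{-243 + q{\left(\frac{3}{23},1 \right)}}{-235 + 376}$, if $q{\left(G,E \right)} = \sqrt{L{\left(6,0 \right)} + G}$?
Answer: $- \frac{81}{47} + \frac{7 \sqrt{23}}{3243} \approx -1.7131$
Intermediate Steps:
$L{\left(n,o \right)} = 2 - 3 o$ ($L{\left(n,o \right)} = - 3 o + 2 = 2 - 3 o$)
$q{\left(G,E \right)} = \sqrt{2 + G}$ ($q{\left(G,E \right)} = \sqrt{\left(2 - 0\right) + G} = \sqrt{\left(2 + 0\right) + G} = \sqrt{2 + G}$)
$\frac{-243 + q{\left(\frac{3}{23},1 \right)}}{-235 + 376} = \frac{-243 + \sqrt{2 + \frac{3}{23}}}{-235 + 376} = \frac{-243 + \sqrt{2 + 3 \cdot \frac{1}{23}}}{141} = \left(-243 + \sqrt{2 + \frac{3}{23}}\right) \frac{1}{141} = \left(-243 + \sqrt{\frac{49}{23}}\right) \frac{1}{141} = \left(-243 + \frac{7 \sqrt{23}}{23}\right) \frac{1}{141} = - \frac{81}{47} + \frac{7 \sqrt{23}}{3243}$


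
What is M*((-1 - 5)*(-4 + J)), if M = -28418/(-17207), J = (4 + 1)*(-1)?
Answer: 1534572/17207 ≈ 89.183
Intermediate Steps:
J = -5 (J = 5*(-1) = -5)
M = 28418/17207 (M = -28418*(-1/17207) = 28418/17207 ≈ 1.6515)
M*((-1 - 5)*(-4 + J)) = 28418*((-1 - 5)*(-4 - 5))/17207 = 28418*(-6*(-9))/17207 = (28418/17207)*54 = 1534572/17207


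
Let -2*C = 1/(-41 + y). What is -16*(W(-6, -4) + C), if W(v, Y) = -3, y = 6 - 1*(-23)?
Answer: 142/3 ≈ 47.333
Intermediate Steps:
y = 29 (y = 6 + 23 = 29)
C = 1/24 (C = -1/(2*(-41 + 29)) = -1/2/(-12) = -1/2*(-1/12) = 1/24 ≈ 0.041667)
-16*(W(-6, -4) + C) = -16*(-3 + 1/24) = -16*(-71/24) = 142/3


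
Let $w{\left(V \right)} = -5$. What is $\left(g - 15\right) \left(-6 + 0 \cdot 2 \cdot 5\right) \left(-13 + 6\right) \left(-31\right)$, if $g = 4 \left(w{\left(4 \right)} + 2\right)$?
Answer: $35154$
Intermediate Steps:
$g = -12$ ($g = 4 \left(-5 + 2\right) = 4 \left(-3\right) = -12$)
$\left(g - 15\right) \left(-6 + 0 \cdot 2 \cdot 5\right) \left(-13 + 6\right) \left(-31\right) = \left(-12 - 15\right) \left(-6 + 0 \cdot 2 \cdot 5\right) \left(-13 + 6\right) \left(-31\right) = - 27 \left(-6 + 0 \cdot 5\right) \left(-7\right) \left(-31\right) = - 27 \left(-6 + 0\right) \left(-7\right) \left(-31\right) = - 27 \left(\left(-6\right) \left(-7\right)\right) \left(-31\right) = \left(-27\right) 42 \left(-31\right) = \left(-1134\right) \left(-31\right) = 35154$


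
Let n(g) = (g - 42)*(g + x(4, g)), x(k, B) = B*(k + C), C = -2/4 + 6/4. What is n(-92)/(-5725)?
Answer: -73968/5725 ≈ -12.920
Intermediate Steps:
C = 1 (C = -2*1/4 + 6*(1/4) = -1/2 + 3/2 = 1)
x(k, B) = B*(1 + k) (x(k, B) = B*(k + 1) = B*(1 + k))
n(g) = 6*g*(-42 + g) (n(g) = (g - 42)*(g + g*(1 + 4)) = (-42 + g)*(g + g*5) = (-42 + g)*(g + 5*g) = (-42 + g)*(6*g) = 6*g*(-42 + g))
n(-92)/(-5725) = (6*(-92)*(-42 - 92))/(-5725) = (6*(-92)*(-134))*(-1/5725) = 73968*(-1/5725) = -73968/5725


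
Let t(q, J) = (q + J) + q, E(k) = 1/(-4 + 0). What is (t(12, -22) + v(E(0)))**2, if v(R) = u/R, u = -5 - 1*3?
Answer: 1156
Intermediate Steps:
u = -8 (u = -5 - 3 = -8)
E(k) = -1/4 (E(k) = 1/(-4) = -1/4)
t(q, J) = J + 2*q (t(q, J) = (J + q) + q = J + 2*q)
v(R) = -8/R
(t(12, -22) + v(E(0)))**2 = ((-22 + 2*12) - 8/(-1/4))**2 = ((-22 + 24) - 8*(-4))**2 = (2 + 32)**2 = 34**2 = 1156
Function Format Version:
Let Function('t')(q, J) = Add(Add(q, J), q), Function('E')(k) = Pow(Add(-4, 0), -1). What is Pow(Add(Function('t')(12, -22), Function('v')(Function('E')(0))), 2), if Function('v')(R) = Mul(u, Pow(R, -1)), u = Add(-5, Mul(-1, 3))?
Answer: 1156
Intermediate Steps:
u = -8 (u = Add(-5, -3) = -8)
Function('E')(k) = Rational(-1, 4) (Function('E')(k) = Pow(-4, -1) = Rational(-1, 4))
Function('t')(q, J) = Add(J, Mul(2, q)) (Function('t')(q, J) = Add(Add(J, q), q) = Add(J, Mul(2, q)))
Function('v')(R) = Mul(-8, Pow(R, -1))
Pow(Add(Function('t')(12, -22), Function('v')(Function('E')(0))), 2) = Pow(Add(Add(-22, Mul(2, 12)), Mul(-8, Pow(Rational(-1, 4), -1))), 2) = Pow(Add(Add(-22, 24), Mul(-8, -4)), 2) = Pow(Add(2, 32), 2) = Pow(34, 2) = 1156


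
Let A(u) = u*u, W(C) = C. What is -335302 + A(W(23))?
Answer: -334773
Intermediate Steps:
A(u) = u²
-335302 + A(W(23)) = -335302 + 23² = -335302 + 529 = -334773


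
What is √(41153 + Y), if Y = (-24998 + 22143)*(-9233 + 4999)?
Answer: √12129223 ≈ 3482.7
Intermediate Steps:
Y = 12088070 (Y = -2855*(-4234) = 12088070)
√(41153 + Y) = √(41153 + 12088070) = √12129223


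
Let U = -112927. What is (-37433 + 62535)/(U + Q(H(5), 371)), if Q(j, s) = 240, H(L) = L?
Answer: -25102/112687 ≈ -0.22276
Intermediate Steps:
(-37433 + 62535)/(U + Q(H(5), 371)) = (-37433 + 62535)/(-112927 + 240) = 25102/(-112687) = 25102*(-1/112687) = -25102/112687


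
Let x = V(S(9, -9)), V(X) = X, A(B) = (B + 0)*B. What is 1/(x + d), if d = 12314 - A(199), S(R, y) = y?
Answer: -1/27296 ≈ -3.6635e-5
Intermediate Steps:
A(B) = B**2 (A(B) = B*B = B**2)
x = -9
d = -27287 (d = 12314 - 1*199**2 = 12314 - 1*39601 = 12314 - 39601 = -27287)
1/(x + d) = 1/(-9 - 27287) = 1/(-27296) = -1/27296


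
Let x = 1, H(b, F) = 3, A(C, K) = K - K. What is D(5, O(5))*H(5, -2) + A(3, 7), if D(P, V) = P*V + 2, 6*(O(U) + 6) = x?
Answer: -163/2 ≈ -81.500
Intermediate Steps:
A(C, K) = 0
O(U) = -35/6 (O(U) = -6 + (1/6)*1 = -6 + 1/6 = -35/6)
D(P, V) = 2 + P*V
D(5, O(5))*H(5, -2) + A(3, 7) = (2 + 5*(-35/6))*3 + 0 = (2 - 175/6)*3 + 0 = -163/6*3 + 0 = -163/2 + 0 = -163/2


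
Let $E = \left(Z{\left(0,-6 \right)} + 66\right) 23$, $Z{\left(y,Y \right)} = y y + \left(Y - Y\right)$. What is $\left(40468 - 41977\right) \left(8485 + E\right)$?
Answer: $-15094527$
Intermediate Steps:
$Z{\left(y,Y \right)} = y^{2}$ ($Z{\left(y,Y \right)} = y^{2} + 0 = y^{2}$)
$E = 1518$ ($E = \left(0^{2} + 66\right) 23 = \left(0 + 66\right) 23 = 66 \cdot 23 = 1518$)
$\left(40468 - 41977\right) \left(8485 + E\right) = \left(40468 - 41977\right) \left(8485 + 1518\right) = \left(-1509\right) 10003 = -15094527$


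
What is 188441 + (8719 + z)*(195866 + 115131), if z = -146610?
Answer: -42883498886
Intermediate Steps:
188441 + (8719 + z)*(195866 + 115131) = 188441 + (8719 - 146610)*(195866 + 115131) = 188441 - 137891*310997 = 188441 - 42883687327 = -42883498886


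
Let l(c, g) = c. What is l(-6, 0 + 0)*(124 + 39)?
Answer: -978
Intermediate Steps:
l(-6, 0 + 0)*(124 + 39) = -6*(124 + 39) = -6*163 = -978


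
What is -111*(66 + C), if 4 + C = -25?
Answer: -4107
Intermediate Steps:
C = -29 (C = -4 - 25 = -29)
-111*(66 + C) = -111*(66 - 29) = -111*37 = -4107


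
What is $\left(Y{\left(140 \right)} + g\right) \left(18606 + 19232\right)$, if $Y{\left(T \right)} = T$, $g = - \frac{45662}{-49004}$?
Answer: $\frac{65329407009}{12251} \approx 5.3326 \cdot 10^{6}$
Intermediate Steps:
$g = \frac{22831}{24502}$ ($g = \left(-45662\right) \left(- \frac{1}{49004}\right) = \frac{22831}{24502} \approx 0.9318$)
$\left(Y{\left(140 \right)} + g\right) \left(18606 + 19232\right) = \left(140 + \frac{22831}{24502}\right) \left(18606 + 19232\right) = \frac{3453111}{24502} \cdot 37838 = \frac{65329407009}{12251}$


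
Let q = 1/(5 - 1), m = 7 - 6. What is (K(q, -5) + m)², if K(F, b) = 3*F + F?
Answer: 4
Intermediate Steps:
m = 1
q = ¼ (q = 1/4 = ¼ ≈ 0.25000)
K(F, b) = 4*F
(K(q, -5) + m)² = (4*(¼) + 1)² = (1 + 1)² = 2² = 4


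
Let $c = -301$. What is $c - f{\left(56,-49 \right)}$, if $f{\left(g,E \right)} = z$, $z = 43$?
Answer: $-344$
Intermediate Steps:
$f{\left(g,E \right)} = 43$
$c - f{\left(56,-49 \right)} = -301 - 43 = -344$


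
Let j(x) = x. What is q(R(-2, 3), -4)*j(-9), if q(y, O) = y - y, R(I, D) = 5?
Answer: 0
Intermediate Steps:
q(y, O) = 0
q(R(-2, 3), -4)*j(-9) = 0*(-9) = 0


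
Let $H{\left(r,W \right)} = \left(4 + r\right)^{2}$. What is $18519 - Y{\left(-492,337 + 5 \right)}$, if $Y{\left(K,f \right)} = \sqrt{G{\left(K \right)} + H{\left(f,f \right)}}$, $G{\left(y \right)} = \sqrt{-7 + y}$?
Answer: $18519 - \sqrt{119716 + i \sqrt{499}} \approx 18173.0 - 0.032281 i$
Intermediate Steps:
$Y{\left(K,f \right)} = \sqrt{\sqrt{-7 + K} + \left(4 + f\right)^{2}}$
$18519 - Y{\left(-492,337 + 5 \right)} = 18519 - \sqrt{\sqrt{-7 - 492} + \left(4 + \left(337 + 5\right)\right)^{2}} = 18519 - \sqrt{\sqrt{-499} + \left(4 + 342\right)^{2}} = 18519 - \sqrt{i \sqrt{499} + 346^{2}} = 18519 - \sqrt{i \sqrt{499} + 119716} = 18519 - \sqrt{119716 + i \sqrt{499}}$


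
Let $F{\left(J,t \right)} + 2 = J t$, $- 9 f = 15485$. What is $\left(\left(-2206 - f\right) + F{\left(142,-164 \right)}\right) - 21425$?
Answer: $- \frac{406804}{9} \approx -45200.0$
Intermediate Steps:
$f = - \frac{15485}{9}$ ($f = \left(- \frac{1}{9}\right) 15485 = - \frac{15485}{9} \approx -1720.6$)
$F{\left(J,t \right)} = -2 + J t$
$\left(\left(-2206 - f\right) + F{\left(142,-164 \right)}\right) - 21425 = \left(\left(-2206 - - \frac{15485}{9}\right) + \left(-2 + 142 \left(-164\right)\right)\right) - 21425 = \left(\left(-2206 + \frac{15485}{9}\right) - 23290\right) - 21425 = \left(- \frac{4369}{9} - 23290\right) - 21425 = - \frac{213979}{9} - 21425 = - \frac{406804}{9}$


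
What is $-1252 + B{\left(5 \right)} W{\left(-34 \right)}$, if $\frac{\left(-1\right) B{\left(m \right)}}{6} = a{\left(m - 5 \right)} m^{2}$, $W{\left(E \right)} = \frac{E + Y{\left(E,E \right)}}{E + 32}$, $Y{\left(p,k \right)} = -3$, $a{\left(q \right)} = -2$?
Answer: $4298$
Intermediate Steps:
$W{\left(E \right)} = \frac{-3 + E}{32 + E}$ ($W{\left(E \right)} = \frac{E - 3}{E + 32} = \frac{-3 + E}{32 + E}$)
$B{\left(m \right)} = 12 m^{2}$ ($B{\left(m \right)} = - 6 \left(- 2 m^{2}\right) = 12 m^{2}$)
$-1252 + B{\left(5 \right)} W{\left(-34 \right)} = -1252 + 12 \cdot 5^{2} \frac{-3 - 34}{32 - 34} = -1252 + 12 \cdot 25 \frac{1}{-2} \left(-37\right) = -1252 + 300 \left(\left(- \frac{1}{2}\right) \left(-37\right)\right) = -1252 + 300 \cdot \frac{37}{2} = -1252 + 5550 = 4298$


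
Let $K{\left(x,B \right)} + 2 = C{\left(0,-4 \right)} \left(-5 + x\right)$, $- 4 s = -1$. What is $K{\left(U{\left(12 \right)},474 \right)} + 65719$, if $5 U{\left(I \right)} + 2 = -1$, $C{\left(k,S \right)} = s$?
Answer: $\frac{328578}{5} \approx 65716.0$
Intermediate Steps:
$s = \frac{1}{4}$ ($s = \left(- \frac{1}{4}\right) \left(-1\right) = \frac{1}{4} \approx 0.25$)
$C{\left(k,S \right)} = \frac{1}{4}$
$U{\left(I \right)} = - \frac{3}{5}$ ($U{\left(I \right)} = - \frac{2}{5} + \frac{1}{5} \left(-1\right) = - \frac{2}{5} - \frac{1}{5} = - \frac{3}{5}$)
$K{\left(x,B \right)} = - \frac{13}{4} + \frac{x}{4}$ ($K{\left(x,B \right)} = -2 + \frac{-5 + x}{4} = -2 + \left(- \frac{5}{4} + \frac{x}{4}\right) = - \frac{13}{4} + \frac{x}{4}$)
$K{\left(U{\left(12 \right)},474 \right)} + 65719 = \left(- \frac{13}{4} + \frac{1}{4} \left(- \frac{3}{5}\right)\right) + 65719 = \left(- \frac{13}{4} - \frac{3}{20}\right) + 65719 = - \frac{17}{5} + 65719 = \frac{328578}{5}$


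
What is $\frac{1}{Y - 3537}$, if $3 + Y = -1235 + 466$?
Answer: $- \frac{1}{4309} \approx -0.00023207$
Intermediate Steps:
$Y = -772$ ($Y = -3 + \left(-1235 + 466\right) = -3 - 769 = -772$)
$\frac{1}{Y - 3537} = \frac{1}{-772 - 3537} = \frac{1}{-4309} = - \frac{1}{4309}$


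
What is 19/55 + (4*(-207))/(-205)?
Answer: 9887/2255 ≈ 4.3845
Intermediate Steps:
19/55 + (4*(-207))/(-205) = 19*(1/55) - 828*(-1/205) = 19/55 + 828/205 = 9887/2255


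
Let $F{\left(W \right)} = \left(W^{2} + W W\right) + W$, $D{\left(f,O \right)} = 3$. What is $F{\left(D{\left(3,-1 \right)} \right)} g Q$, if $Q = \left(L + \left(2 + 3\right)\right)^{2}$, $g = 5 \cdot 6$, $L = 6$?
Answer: $76230$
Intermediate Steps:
$g = 30$
$F{\left(W \right)} = W + 2 W^{2}$ ($F{\left(W \right)} = \left(W^{2} + W^{2}\right) + W = 2 W^{2} + W = W + 2 W^{2}$)
$Q = 121$ ($Q = \left(6 + \left(2 + 3\right)\right)^{2} = \left(6 + 5\right)^{2} = 11^{2} = 121$)
$F{\left(D{\left(3,-1 \right)} \right)} g Q = 3 \left(1 + 2 \cdot 3\right) 30 \cdot 121 = 3 \left(1 + 6\right) 30 \cdot 121 = 3 \cdot 7 \cdot 30 \cdot 121 = 21 \cdot 30 \cdot 121 = 630 \cdot 121 = 76230$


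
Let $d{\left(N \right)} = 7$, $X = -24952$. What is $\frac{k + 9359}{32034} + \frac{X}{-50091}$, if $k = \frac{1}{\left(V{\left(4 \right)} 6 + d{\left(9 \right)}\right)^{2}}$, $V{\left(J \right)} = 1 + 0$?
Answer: $\frac{35718553724}{45196658481} \approx 0.79029$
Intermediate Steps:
$V{\left(J \right)} = 1$
$k = \frac{1}{169}$ ($k = \frac{1}{\left(1 \cdot 6 + 7\right)^{2}} = \frac{1}{\left(6 + 7\right)^{2}} = \frac{1}{13^{2}} = \frac{1}{169} \approx 0.0059172$)
$\frac{k + 9359}{32034} + \frac{X}{-50091} = \frac{\frac{1}{169} + 9359}{32034} - \frac{24952}{-50091} = \frac{1581672}{169} \cdot \frac{1}{32034} - - \frac{24952}{50091} = \frac{263612}{902291} + \frac{24952}{50091} = \frac{35718553724}{45196658481}$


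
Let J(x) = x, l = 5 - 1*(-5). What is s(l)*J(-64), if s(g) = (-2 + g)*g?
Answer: -5120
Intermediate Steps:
l = 10 (l = 5 + 5 = 10)
s(g) = g*(-2 + g)
s(l)*J(-64) = (10*(-2 + 10))*(-64) = (10*8)*(-64) = 80*(-64) = -5120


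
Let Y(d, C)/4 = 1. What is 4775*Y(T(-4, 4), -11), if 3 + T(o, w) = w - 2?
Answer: 19100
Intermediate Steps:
T(o, w) = -5 + w (T(o, w) = -3 + (w - 2) = -3 + (-2 + w) = -5 + w)
Y(d, C) = 4 (Y(d, C) = 4*1 = 4)
4775*Y(T(-4, 4), -11) = 4775*4 = 19100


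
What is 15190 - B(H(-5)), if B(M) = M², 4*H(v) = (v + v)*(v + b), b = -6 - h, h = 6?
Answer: 53535/4 ≈ 13384.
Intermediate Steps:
b = -12 (b = -6 - 1*6 = -6 - 6 = -12)
H(v) = v*(-12 + v)/2 (H(v) = ((v + v)*(v - 12))/4 = ((2*v)*(-12 + v))/4 = (2*v*(-12 + v))/4 = v*(-12 + v)/2)
15190 - B(H(-5)) = 15190 - ((½)*(-5)*(-12 - 5))² = 15190 - ((½)*(-5)*(-17))² = 15190 - (85/2)² = 15190 - 1*7225/4 = 15190 - 7225/4 = 53535/4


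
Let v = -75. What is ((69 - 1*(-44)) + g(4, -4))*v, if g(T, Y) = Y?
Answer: -8175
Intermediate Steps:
((69 - 1*(-44)) + g(4, -4))*v = ((69 - 1*(-44)) - 4)*(-75) = ((69 + 44) - 4)*(-75) = (113 - 4)*(-75) = 109*(-75) = -8175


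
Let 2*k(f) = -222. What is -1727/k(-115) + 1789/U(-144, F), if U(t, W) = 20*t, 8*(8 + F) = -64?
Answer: 1591727/106560 ≈ 14.937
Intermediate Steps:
F = -16 (F = -8 + (1/8)*(-64) = -8 - 8 = -16)
k(f) = -111 (k(f) = (1/2)*(-222) = -111)
-1727/k(-115) + 1789/U(-144, F) = -1727/(-111) + 1789/((20*(-144))) = -1727*(-1/111) + 1789/(-2880) = 1727/111 + 1789*(-1/2880) = 1727/111 - 1789/2880 = 1591727/106560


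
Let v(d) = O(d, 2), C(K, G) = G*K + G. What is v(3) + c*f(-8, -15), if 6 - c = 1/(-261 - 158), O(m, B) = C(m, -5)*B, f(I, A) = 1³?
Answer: -14245/419 ≈ -33.998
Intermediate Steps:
f(I, A) = 1
C(K, G) = G + G*K
O(m, B) = B*(-5 - 5*m) (O(m, B) = (-5*(1 + m))*B = (-5 - 5*m)*B = B*(-5 - 5*m))
c = 2515/419 (c = 6 - 1/(-261 - 158) = 6 - 1/(-419) = 6 - 1*(-1/419) = 6 + 1/419 = 2515/419 ≈ 6.0024)
v(d) = -10 - 10*d (v(d) = 5*2*(-1 - d) = -10 - 10*d)
v(3) + c*f(-8, -15) = (-10 - 10*3) + (2515/419)*1 = (-10 - 30) + 2515/419 = -40 + 2515/419 = -14245/419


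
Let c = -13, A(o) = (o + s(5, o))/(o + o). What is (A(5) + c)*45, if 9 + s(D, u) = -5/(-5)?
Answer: -1197/2 ≈ -598.50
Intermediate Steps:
s(D, u) = -8 (s(D, u) = -9 - 5/(-5) = -9 - 5*(-⅕) = -9 + 1 = -8)
A(o) = (-8 + o)/(2*o) (A(o) = (o - 8)/(o + o) = (-8 + o)/((2*o)) = (-8 + o)*(1/(2*o)) = (-8 + o)/(2*o))
(A(5) + c)*45 = ((½)*(-8 + 5)/5 - 13)*45 = ((½)*(⅕)*(-3) - 13)*45 = (-3/10 - 13)*45 = -133/10*45 = -1197/2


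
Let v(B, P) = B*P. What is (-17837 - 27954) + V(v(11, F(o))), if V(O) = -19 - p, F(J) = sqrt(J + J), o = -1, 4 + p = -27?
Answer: -45779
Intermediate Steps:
p = -31 (p = -4 - 27 = -31)
F(J) = sqrt(2)*sqrt(J) (F(J) = sqrt(2*J) = sqrt(2)*sqrt(J))
V(O) = 12 (V(O) = -19 - 1*(-31) = -19 + 31 = 12)
(-17837 - 27954) + V(v(11, F(o))) = (-17837 - 27954) + 12 = -45791 + 12 = -45779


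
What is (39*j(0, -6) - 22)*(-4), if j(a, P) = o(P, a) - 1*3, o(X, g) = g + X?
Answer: 1492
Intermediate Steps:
o(X, g) = X + g
j(a, P) = -3 + P + a (j(a, P) = (P + a) - 1*3 = (P + a) - 3 = -3 + P + a)
(39*j(0, -6) - 22)*(-4) = (39*(-3 - 6 + 0) - 22)*(-4) = (39*(-9) - 22)*(-4) = (-351 - 22)*(-4) = -373*(-4) = 1492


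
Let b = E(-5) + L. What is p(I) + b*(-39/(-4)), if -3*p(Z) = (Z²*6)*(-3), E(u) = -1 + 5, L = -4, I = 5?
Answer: 150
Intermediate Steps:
E(u) = 4
p(Z) = 6*Z² (p(Z) = -Z²*6*(-3)/3 = -6*Z²*(-3)/3 = -(-6)*Z² = 6*Z²)
b = 0 (b = 4 - 4 = 0)
p(I) + b*(-39/(-4)) = 6*5² + 0*(-39/(-4)) = 6*25 + 0*(-39*(-¼)) = 150 + 0*(39/4) = 150 + 0 = 150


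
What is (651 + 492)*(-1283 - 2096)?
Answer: -3862197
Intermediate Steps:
(651 + 492)*(-1283 - 2096) = 1143*(-3379) = -3862197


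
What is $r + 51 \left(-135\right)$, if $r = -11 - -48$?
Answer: $-6848$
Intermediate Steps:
$r = 37$ ($r = -11 + 48 = 37$)
$r + 51 \left(-135\right) = 37 + 51 \left(-135\right) = 37 - 6885 = -6848$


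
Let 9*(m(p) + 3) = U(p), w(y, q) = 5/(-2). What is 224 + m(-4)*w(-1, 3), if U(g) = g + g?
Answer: 4207/18 ≈ 233.72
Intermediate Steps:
w(y, q) = -5/2 (w(y, q) = 5*(-½) = -5/2)
U(g) = 2*g
m(p) = -3 + 2*p/9 (m(p) = -3 + (2*p)/9 = -3 + 2*p/9)
224 + m(-4)*w(-1, 3) = 224 + (-3 + (2/9)*(-4))*(-5/2) = 224 + (-3 - 8/9)*(-5/2) = 224 - 35/9*(-5/2) = 224 + 175/18 = 4207/18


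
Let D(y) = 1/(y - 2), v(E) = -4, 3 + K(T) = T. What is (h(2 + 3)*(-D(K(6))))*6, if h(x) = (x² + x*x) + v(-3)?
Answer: -276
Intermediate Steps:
K(T) = -3 + T
D(y) = 1/(-2 + y)
h(x) = -4 + 2*x² (h(x) = (x² + x*x) - 4 = (x² + x²) - 4 = 2*x² - 4 = -4 + 2*x²)
(h(2 + 3)*(-D(K(6))))*6 = ((-4 + 2*(2 + 3)²)*(-1/(-2 + (-3 + 6))))*6 = ((-4 + 2*5²)*(-1/(-2 + 3)))*6 = ((-4 + 2*25)*(-1/1))*6 = ((-4 + 50)*(-1*1))*6 = (46*(-1))*6 = -46*6 = -276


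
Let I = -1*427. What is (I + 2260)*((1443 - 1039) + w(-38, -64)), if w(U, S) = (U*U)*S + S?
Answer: -168775308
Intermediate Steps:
w(U, S) = S + S*U² (w(U, S) = U²*S + S = S*U² + S = S + S*U²)
I = -427
(I + 2260)*((1443 - 1039) + w(-38, -64)) = (-427 + 2260)*((1443 - 1039) - 64*(1 + (-38)²)) = 1833*(404 - 64*(1 + 1444)) = 1833*(404 - 64*1445) = 1833*(404 - 92480) = 1833*(-92076) = -168775308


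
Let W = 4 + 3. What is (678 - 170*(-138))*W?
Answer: 168966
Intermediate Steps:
W = 7
(678 - 170*(-138))*W = (678 - 170*(-138))*7 = (678 + 23460)*7 = 24138*7 = 168966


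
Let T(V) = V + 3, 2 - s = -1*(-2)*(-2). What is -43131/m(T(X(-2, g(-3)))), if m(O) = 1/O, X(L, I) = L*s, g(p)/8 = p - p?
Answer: 388179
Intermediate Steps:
s = 6 (s = 2 - (-1*(-2))*(-2) = 2 - 2*(-2) = 2 - 1*(-4) = 2 + 4 = 6)
g(p) = 0 (g(p) = 8*(p - p) = 8*0 = 0)
X(L, I) = 6*L (X(L, I) = L*6 = 6*L)
T(V) = 3 + V
-43131/m(T(X(-2, g(-3)))) = -43131/(1/(3 + 6*(-2))) = -43131/(1/(3 - 12)) = -43131/(1/(-9)) = -43131/(-⅑) = -43131*(-9) = 388179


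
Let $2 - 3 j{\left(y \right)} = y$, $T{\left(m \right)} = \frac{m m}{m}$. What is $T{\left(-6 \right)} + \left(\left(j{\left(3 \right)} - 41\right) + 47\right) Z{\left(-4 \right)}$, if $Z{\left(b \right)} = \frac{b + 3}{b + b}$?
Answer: $- \frac{127}{24} \approx -5.2917$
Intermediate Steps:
$Z{\left(b \right)} = \frac{3 + b}{2 b}$
$T{\left(m \right)} = m$ ($T{\left(m \right)} = \frac{m^{2}}{m} = m$)
$j{\left(y \right)} = \frac{2}{3} - \frac{y}{3}$
$T{\left(-6 \right)} + \left(\left(j{\left(3 \right)} - 41\right) + 47\right) Z{\left(-4 \right)} = -6 + \left(\left(\left(\frac{2}{3} - 1\right) - 41\right) + 47\right) \frac{3 - 4}{2 \left(-4\right)} = -6 + \left(\left(\left(\frac{2}{3} - 1\right) - 41\right) + 47\right) \frac{1}{2} \left(- \frac{1}{4}\right) \left(-1\right) = -6 + \left(\left(- \frac{1}{3} - 41\right) + 47\right) \frac{1}{8} = -6 + \left(- \frac{124}{3} + 47\right) \frac{1}{8} = -6 + \frac{17}{3} \cdot \frac{1}{8} = -6 + \frac{17}{24} = - \frac{127}{24}$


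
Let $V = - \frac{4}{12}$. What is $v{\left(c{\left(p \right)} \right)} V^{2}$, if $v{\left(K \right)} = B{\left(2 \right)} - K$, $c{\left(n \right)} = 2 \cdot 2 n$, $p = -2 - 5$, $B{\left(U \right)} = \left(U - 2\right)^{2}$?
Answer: $\frac{28}{9} \approx 3.1111$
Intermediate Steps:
$B{\left(U \right)} = \left(-2 + U\right)^{2}$
$p = -7$ ($p = -2 - 5 = -7$)
$V = - \frac{1}{3}$ ($V = \left(-4\right) \frac{1}{12} = - \frac{1}{3} \approx -0.33333$)
$c{\left(n \right)} = 4 n$
$v{\left(K \right)} = - K$ ($v{\left(K \right)} = \left(-2 + 2\right)^{2} - K = 0^{2} - K = 0 - K = - K$)
$v{\left(c{\left(p \right)} \right)} V^{2} = - 4 \left(-7\right) \left(- \frac{1}{3}\right)^{2} = \left(-1\right) \left(-28\right) \frac{1}{9} = 28 \cdot \frac{1}{9} = \frac{28}{9}$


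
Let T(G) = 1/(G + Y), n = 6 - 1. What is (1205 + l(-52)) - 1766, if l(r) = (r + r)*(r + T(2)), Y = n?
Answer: 33825/7 ≈ 4832.1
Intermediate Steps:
n = 5
Y = 5
T(G) = 1/(5 + G) (T(G) = 1/(G + 5) = 1/(5 + G))
l(r) = 2*r*(⅐ + r) (l(r) = (r + r)*(r + 1/(5 + 2)) = (2*r)*(r + 1/7) = (2*r)*(r + ⅐) = (2*r)*(⅐ + r) = 2*r*(⅐ + r))
(1205 + l(-52)) - 1766 = (1205 + (2/7)*(-52)*(1 + 7*(-52))) - 1766 = (1205 + (2/7)*(-52)*(1 - 364)) - 1766 = (1205 + (2/7)*(-52)*(-363)) - 1766 = (1205 + 37752/7) - 1766 = 46187/7 - 1766 = 33825/7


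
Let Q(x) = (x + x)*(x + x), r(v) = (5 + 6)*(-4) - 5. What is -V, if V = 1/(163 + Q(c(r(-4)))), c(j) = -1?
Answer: -1/167 ≈ -0.0059880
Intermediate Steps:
r(v) = -49 (r(v) = 11*(-4) - 5 = -44 - 5 = -49)
Q(x) = 4*x² (Q(x) = (2*x)*(2*x) = 4*x²)
V = 1/167 (V = 1/(163 + 4*(-1)²) = 1/(163 + 4*1) = 1/(163 + 4) = 1/167 ≈ 0.0059880)
-V = -1*1/167 = -1/167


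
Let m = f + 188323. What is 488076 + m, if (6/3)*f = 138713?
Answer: 1491511/2 ≈ 7.4576e+5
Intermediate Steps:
f = 138713/2 (f = (½)*138713 = 138713/2 ≈ 69357.)
m = 515359/2 (m = 138713/2 + 188323 = 515359/2 ≈ 2.5768e+5)
488076 + m = 488076 + 515359/2 = 1491511/2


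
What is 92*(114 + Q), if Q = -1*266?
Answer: -13984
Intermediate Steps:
Q = -266
92*(114 + Q) = 92*(114 - 266) = 92*(-152) = -13984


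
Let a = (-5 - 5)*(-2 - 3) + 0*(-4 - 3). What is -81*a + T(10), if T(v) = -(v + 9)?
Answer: -4069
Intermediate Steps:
T(v) = -9 - v (T(v) = -(9 + v) = -9 - v)
a = 50 (a = -10*(-5) + 0*(-7) = 50 + 0 = 50)
-81*a + T(10) = -81*50 + (-9 - 1*10) = -4050 + (-9 - 10) = -4050 - 19 = -4069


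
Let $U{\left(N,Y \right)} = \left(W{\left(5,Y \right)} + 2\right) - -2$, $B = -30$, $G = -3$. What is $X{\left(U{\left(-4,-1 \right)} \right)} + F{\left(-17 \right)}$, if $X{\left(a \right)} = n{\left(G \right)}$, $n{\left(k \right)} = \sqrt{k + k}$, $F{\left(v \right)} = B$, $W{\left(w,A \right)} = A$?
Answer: $-30 + i \sqrt{6} \approx -30.0 + 2.4495 i$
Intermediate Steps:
$F{\left(v \right)} = -30$
$U{\left(N,Y \right)} = 4 + Y$ ($U{\left(N,Y \right)} = \left(Y + 2\right) - -2 = \left(2 + Y\right) + 2 = 4 + Y$)
$n{\left(k \right)} = \sqrt{2} \sqrt{k}$ ($n{\left(k \right)} = \sqrt{2 k} = \sqrt{2} \sqrt{k}$)
$X{\left(a \right)} = i \sqrt{6}$ ($X{\left(a \right)} = \sqrt{2} \sqrt{-3} = \sqrt{2} i \sqrt{3} = i \sqrt{6}$)
$X{\left(U{\left(-4,-1 \right)} \right)} + F{\left(-17 \right)} = i \sqrt{6} - 30 = -30 + i \sqrt{6}$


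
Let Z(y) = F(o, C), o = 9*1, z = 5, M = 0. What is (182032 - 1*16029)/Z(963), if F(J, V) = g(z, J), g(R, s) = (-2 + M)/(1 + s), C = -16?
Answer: -830015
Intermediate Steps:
g(R, s) = -2/(1 + s) (g(R, s) = (-2 + 0)/(1 + s) = -2/(1 + s))
o = 9
F(J, V) = -2/(1 + J)
Z(y) = -1/5 (Z(y) = -2/(1 + 9) = -2/10 = -2*1/10 = -1/5)
(182032 - 1*16029)/Z(963) = (182032 - 1*16029)/(-1/5) = (182032 - 16029)*(-5) = 166003*(-5) = -830015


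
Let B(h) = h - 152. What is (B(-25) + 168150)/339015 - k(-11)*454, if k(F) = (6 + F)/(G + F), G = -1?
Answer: -127924729/678030 ≈ -188.67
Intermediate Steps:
B(h) = -152 + h
k(F) = (6 + F)/(-1 + F)
(B(-25) + 168150)/339015 - k(-11)*454 = ((-152 - 25) + 168150)/339015 - (6 - 11)/(-1 - 11)*454 = (-177 + 168150)*(1/339015) - -5/(-12)*454 = 167973*(1/339015) - (-1/12*(-5))*454 = 55991/113005 - 5*454/12 = 55991/113005 - 1*1135/6 = 55991/113005 - 1135/6 = -127924729/678030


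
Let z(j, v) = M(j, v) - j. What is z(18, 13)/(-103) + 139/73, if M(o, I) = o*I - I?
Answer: -502/7519 ≈ -0.066764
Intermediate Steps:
M(o, I) = -I + I*o (M(o, I) = I*o - I = -I + I*o)
z(j, v) = -j + v*(-1 + j) (z(j, v) = v*(-1 + j) - j = -j + v*(-1 + j))
z(18, 13)/(-103) + 139/73 = (-1*18 + 13*(-1 + 18))/(-103) + 139/73 = (-18 + 13*17)*(-1/103) + 139*(1/73) = (-18 + 221)*(-1/103) + 139/73 = 203*(-1/103) + 139/73 = -203/103 + 139/73 = -502/7519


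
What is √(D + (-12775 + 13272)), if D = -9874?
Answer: I*√9377 ≈ 96.835*I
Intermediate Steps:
√(D + (-12775 + 13272)) = √(-9874 + (-12775 + 13272)) = √(-9874 + 497) = √(-9377) = I*√9377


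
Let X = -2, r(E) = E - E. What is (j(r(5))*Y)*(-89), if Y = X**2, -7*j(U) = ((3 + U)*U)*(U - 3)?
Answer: 0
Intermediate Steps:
r(E) = 0
j(U) = -U*(-3 + U)*(3 + U)/7 (j(U) = -(3 + U)*U*(U - 3)/7 = -U*(3 + U)*(-3 + U)/7 = -U*(-3 + U)*(3 + U)/7)
Y = 4 (Y = (-2)**2 = 4)
(j(r(5))*Y)*(-89) = (((1/7)*0*(9 - 1*0**2))*4)*(-89) = (((1/7)*0*(9 - 1*0))*4)*(-89) = (((1/7)*0*(9 + 0))*4)*(-89) = (((1/7)*0*9)*4)*(-89) = (0*4)*(-89) = 0*(-89) = 0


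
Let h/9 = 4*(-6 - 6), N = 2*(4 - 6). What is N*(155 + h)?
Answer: 1108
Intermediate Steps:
N = -4 (N = 2*(-2) = -4)
h = -432 (h = 9*(4*(-6 - 6)) = 9*(4*(-12)) = 9*(-48) = -432)
N*(155 + h) = -4*(155 - 432) = -4*(-277) = 1108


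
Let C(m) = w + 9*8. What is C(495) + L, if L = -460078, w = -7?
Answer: -460013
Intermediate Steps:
C(m) = 65 (C(m) = -7 + 9*8 = -7 + 72 = 65)
C(495) + L = 65 - 460078 = -460013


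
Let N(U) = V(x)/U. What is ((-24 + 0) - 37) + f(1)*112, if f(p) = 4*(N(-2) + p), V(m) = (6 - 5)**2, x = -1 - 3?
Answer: 163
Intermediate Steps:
x = -4
V(m) = 1 (V(m) = 1**2 = 1)
N(U) = 1/U
f(p) = -2 + 4*p (f(p) = 4*(1/(-2) + p) = 4*(-1/2 + p) = -2 + 4*p)
((-24 + 0) - 37) + f(1)*112 = ((-24 + 0) - 37) + (-2 + 4*1)*112 = (-24 - 37) + (-2 + 4)*112 = -61 + 2*112 = -61 + 224 = 163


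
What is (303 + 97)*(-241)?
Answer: -96400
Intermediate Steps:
(303 + 97)*(-241) = 400*(-241) = -96400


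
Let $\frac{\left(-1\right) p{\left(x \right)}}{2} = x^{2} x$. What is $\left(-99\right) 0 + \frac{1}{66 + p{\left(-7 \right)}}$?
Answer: $\frac{1}{752} \approx 0.0013298$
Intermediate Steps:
$p{\left(x \right)} = - 2 x^{3}$ ($p{\left(x \right)} = - 2 x^{2} x = - 2 x^{3}$)
$\left(-99\right) 0 + \frac{1}{66 + p{\left(-7 \right)}} = \left(-99\right) 0 + \frac{1}{66 - 2 \left(-7\right)^{3}} = 0 + \frac{1}{66 - -686} = 0 + \frac{1}{66 + 686} = 0 + \frac{1}{752} = \frac{1}{752}$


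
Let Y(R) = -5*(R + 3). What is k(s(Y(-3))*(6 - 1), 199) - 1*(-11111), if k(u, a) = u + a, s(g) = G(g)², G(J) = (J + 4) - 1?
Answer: 11355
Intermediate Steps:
G(J) = 3 + J (G(J) = (4 + J) - 1 = 3 + J)
Y(R) = -15 - 5*R (Y(R) = -5*(3 + R) = -15 - 5*R)
s(g) = (3 + g)²
k(u, a) = a + u
k(s(Y(-3))*(6 - 1), 199) - 1*(-11111) = (199 + (3 + (-15 - 5*(-3)))²*(6 - 1)) - 1*(-11111) = (199 + (3 + (-15 + 15))²*5) + 11111 = (199 + (3 + 0)²*5) + 11111 = (199 + 3²*5) + 11111 = (199 + 9*5) + 11111 = (199 + 45) + 11111 = 244 + 11111 = 11355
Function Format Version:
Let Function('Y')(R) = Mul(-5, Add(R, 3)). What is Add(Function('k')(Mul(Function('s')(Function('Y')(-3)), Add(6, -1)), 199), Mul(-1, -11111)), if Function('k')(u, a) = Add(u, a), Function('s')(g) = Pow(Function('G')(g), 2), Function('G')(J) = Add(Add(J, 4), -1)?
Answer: 11355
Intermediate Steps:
Function('G')(J) = Add(3, J) (Function('G')(J) = Add(Add(4, J), -1) = Add(3, J))
Function('Y')(R) = Add(-15, Mul(-5, R)) (Function('Y')(R) = Mul(-5, Add(3, R)) = Add(-15, Mul(-5, R)))
Function('s')(g) = Pow(Add(3, g), 2)
Function('k')(u, a) = Add(a, u)
Add(Function('k')(Mul(Function('s')(Function('Y')(-3)), Add(6, -1)), 199), Mul(-1, -11111)) = Add(Add(199, Mul(Pow(Add(3, Add(-15, Mul(-5, -3))), 2), Add(6, -1))), Mul(-1, -11111)) = Add(Add(199, Mul(Pow(Add(3, Add(-15, 15)), 2), 5)), 11111) = Add(Add(199, Mul(Pow(Add(3, 0), 2), 5)), 11111) = Add(Add(199, Mul(Pow(3, 2), 5)), 11111) = Add(Add(199, Mul(9, 5)), 11111) = Add(Add(199, 45), 11111) = Add(244, 11111) = 11355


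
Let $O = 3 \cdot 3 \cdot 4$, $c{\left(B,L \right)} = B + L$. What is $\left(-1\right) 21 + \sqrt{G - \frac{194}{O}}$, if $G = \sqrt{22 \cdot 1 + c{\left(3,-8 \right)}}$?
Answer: $-21 + \frac{i \sqrt{194 - 36 \sqrt{17}}}{6} \approx -21.0 + 1.1251 i$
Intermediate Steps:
$G = \sqrt{17}$ ($G = \sqrt{22 \cdot 1 + \left(3 - 8\right)} = \sqrt{22 - 5} = \sqrt{17} \approx 4.1231$)
$O = 36$ ($O = 9 \cdot 4 = 36$)
$\left(-1\right) 21 + \sqrt{G - \frac{194}{O}} = \left(-1\right) 21 + \sqrt{\sqrt{17} - \frac{194}{36}} = -21 + \sqrt{\sqrt{17} - \frac{97}{18}} = -21 + \sqrt{- \frac{97}{18} + \sqrt{17}}$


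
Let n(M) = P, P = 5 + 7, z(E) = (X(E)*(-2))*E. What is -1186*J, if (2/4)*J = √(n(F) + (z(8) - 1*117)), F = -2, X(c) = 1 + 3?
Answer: -30836*I ≈ -30836.0*I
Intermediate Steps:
X(c) = 4
z(E) = -8*E (z(E) = (4*(-2))*E = -8*E)
P = 12
n(M) = 12
J = 26*I (J = 2*√(12 + (-8*8 - 1*117)) = 2*√(12 + (-64 - 117)) = 2*√(12 - 181) = 2*√(-169) = 2*(13*I) = 26*I ≈ 26.0*I)
-1186*J = -30836*I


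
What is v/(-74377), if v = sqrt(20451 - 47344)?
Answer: -I*sqrt(26893)/74377 ≈ -0.0022049*I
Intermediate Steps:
v = I*sqrt(26893) (v = sqrt(-26893) = I*sqrt(26893) ≈ 163.99*I)
v/(-74377) = (I*sqrt(26893))/(-74377) = (I*sqrt(26893))*(-1/74377) = -I*sqrt(26893)/74377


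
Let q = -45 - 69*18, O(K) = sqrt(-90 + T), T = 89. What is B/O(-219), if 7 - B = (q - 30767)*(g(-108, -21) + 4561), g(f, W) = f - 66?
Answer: -140620905*I ≈ -1.4062e+8*I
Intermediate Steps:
O(K) = I (O(K) = sqrt(-90 + 89) = sqrt(-1) = I)
g(f, W) = -66 + f
q = -1287 (q = -45 - 1242 = -1287)
B = 140620905 (B = 7 - (-1287 - 30767)*((-66 - 108) + 4561) = 7 - (-32054)*(-174 + 4561) = 7 - (-32054)*4387 = 7 - 1*(-140620898) = 7 + 140620898 = 140620905)
B/O(-219) = 140620905/I = 140620905*(-I) = -140620905*I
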